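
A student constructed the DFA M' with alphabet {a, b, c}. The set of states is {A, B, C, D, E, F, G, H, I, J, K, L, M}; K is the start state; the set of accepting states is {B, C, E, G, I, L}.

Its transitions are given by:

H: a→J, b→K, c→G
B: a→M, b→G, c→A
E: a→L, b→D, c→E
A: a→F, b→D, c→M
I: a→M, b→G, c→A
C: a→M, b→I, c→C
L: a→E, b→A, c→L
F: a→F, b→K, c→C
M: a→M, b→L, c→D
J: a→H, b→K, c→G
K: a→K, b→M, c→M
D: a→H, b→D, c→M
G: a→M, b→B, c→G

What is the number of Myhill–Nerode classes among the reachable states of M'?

7

All states are reachable from the start state.
P0 = {B,C,E,G,I,L} | {A,D,F,H,J,K,M}.
On input a, block {B,C,E,G,I,L} splits into {B,C,G,I} and {E,L}.
On input c, block {B,C,G,I} splits into {B,I} and {C,G}.
Split {A,D,F,H,J,K,M} by δ(·,b) → {A,D,F,H,J,K} and {M}.
On input b, block {A,D,F,H,J,K} splits into {A,D,F,H,J} and {K}.
Split {A,D,F,H,J} by δ(·,b) → {F,H,J} and {A,D}.
No further refinement is possible. Final partition (7 blocks): {B,I} | {F,H,J} | {E,L} | {C,G} | {M} | {K} | {A,D}.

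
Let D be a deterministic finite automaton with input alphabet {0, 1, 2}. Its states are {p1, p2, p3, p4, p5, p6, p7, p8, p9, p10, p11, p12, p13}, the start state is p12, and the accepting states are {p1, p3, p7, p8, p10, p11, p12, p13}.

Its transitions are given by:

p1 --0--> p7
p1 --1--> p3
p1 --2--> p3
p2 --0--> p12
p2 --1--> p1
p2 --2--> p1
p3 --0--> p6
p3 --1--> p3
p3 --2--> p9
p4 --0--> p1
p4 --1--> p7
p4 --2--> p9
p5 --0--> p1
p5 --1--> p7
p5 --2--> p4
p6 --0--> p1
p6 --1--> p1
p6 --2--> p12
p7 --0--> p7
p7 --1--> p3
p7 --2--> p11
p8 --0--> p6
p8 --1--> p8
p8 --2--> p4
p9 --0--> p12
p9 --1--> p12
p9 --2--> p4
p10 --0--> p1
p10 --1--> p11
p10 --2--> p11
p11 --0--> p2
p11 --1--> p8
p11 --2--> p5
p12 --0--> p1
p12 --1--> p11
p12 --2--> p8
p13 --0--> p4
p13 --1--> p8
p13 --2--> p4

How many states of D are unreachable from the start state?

2

No path from p12 leads to p10, p13; the other 11 states are all reachable.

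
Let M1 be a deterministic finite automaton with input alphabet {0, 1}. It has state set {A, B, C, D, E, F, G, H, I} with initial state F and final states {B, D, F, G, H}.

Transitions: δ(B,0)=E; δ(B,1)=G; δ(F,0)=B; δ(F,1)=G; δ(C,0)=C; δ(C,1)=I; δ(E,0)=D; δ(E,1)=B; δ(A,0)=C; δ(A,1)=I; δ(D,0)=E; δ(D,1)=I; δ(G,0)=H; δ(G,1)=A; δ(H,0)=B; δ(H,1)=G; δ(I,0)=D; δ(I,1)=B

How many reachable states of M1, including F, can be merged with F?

Every state is reachable, so we keep all 9.
Initial partition by acceptance: {B,D,F,G,H} | {A,C,E,I}.
Refine {B,D,F,G,H} on symbol 0: members go to different blocks, giving {F,G,H} and {B,D}.
Refine {F,G,H} on symbol 0: members go to different blocks, giving {F,H} and {G}.
Split {A,C,E,I} by δ(·,0) → {A,C} and {E,I}.
Split {B,D} by δ(·,1) → {B} and {D}.
Stable partition: {F,H} | {A,C} | {B} | {G} | {E,I} | {D} — 6 equivalence classes.
State F belongs to the block {F,H}, which has 2 states.

2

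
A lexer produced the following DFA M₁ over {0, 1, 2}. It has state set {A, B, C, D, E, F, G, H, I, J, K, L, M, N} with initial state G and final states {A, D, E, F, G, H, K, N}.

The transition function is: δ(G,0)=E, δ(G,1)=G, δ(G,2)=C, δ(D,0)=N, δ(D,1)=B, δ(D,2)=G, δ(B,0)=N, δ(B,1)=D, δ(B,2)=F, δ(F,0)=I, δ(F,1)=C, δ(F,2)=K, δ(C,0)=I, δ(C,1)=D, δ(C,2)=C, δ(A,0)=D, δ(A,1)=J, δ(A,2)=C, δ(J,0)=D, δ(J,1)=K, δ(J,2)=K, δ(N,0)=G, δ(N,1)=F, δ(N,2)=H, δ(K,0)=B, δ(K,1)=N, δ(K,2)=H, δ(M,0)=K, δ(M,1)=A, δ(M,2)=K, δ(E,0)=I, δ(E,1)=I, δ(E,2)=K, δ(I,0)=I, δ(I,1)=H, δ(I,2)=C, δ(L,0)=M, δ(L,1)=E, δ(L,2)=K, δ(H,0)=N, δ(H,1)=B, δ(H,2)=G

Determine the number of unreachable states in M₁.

No path from G leads to A, J, L, M; the other 10 states are all reachable.

4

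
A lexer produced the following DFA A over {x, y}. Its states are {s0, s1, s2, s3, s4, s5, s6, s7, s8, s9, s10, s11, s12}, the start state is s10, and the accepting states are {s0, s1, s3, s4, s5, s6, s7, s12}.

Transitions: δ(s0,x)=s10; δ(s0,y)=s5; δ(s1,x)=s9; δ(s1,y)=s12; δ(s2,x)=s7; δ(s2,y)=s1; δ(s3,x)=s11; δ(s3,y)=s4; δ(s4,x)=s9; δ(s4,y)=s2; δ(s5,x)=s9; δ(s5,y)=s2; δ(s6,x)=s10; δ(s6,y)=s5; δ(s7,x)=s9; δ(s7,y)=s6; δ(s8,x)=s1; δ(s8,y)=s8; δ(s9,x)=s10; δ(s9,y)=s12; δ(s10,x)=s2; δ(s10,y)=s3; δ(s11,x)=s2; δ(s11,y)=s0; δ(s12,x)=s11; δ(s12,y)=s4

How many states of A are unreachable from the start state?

BFS from s10 reaches {s0, s1, s2, s3, s4, s5, s6, s7, s9, s10, s11, s12}; the 1 state(s) s8 are never visited.

1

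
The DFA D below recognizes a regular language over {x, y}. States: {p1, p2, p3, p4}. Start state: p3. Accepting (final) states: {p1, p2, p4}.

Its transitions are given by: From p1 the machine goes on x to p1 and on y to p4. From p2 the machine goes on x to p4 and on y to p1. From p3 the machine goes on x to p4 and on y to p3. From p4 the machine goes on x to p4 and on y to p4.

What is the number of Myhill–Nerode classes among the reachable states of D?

Reachable states from the start: {p3,p4}. Unreachable: {p1,p2} — drop them.
Start with accepting vs non-accepting: {p4} | {p3}.
Stable partition: {p4} | {p3} — 2 equivalence classes.

2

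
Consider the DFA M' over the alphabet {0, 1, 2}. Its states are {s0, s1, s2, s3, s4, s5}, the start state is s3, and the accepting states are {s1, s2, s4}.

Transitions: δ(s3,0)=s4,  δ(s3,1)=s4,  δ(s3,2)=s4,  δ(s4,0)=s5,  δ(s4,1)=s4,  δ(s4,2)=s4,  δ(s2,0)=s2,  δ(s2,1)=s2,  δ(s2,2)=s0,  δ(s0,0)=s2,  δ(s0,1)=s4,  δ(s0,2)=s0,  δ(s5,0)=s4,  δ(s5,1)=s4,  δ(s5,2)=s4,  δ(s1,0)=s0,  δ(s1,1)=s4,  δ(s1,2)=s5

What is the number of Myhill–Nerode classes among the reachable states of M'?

2

Reachable states from the start: {s3,s4,s5}. Unreachable: {s0,s1,s2} — drop them.
P0 = {s4} | {s3,s5}.
No further refinement is possible. Final partition (2 blocks): {s4} | {s3,s5}.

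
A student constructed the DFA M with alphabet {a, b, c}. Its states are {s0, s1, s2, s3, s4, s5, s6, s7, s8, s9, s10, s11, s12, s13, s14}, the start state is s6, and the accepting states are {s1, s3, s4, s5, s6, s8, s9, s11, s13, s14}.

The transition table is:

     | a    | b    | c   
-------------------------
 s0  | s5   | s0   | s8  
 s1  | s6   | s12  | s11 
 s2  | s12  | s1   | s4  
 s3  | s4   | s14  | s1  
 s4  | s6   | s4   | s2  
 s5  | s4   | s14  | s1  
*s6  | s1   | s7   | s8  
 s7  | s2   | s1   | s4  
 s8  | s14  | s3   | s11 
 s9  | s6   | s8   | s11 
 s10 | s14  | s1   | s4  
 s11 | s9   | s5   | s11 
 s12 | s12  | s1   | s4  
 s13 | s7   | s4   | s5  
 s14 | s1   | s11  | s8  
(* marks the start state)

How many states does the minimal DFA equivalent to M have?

6

First remove the unreachable states {s0,s10,s13}; 12 states remain.
Initial partition by acceptance: {s1,s3,s4,s5,s6,s8,s9,s11,s14} | {s2,s7,s12}.
Split {s1,s3,s4,s5,s6,s8,s9,s11,s14} by δ(·,b) → {s3,s4,s5,s8,s9,s11,s14} and {s1,s6}.
On input a, block {s3,s4,s5,s8,s9,s11,s14} splits into {s3,s5,s8,s11} and {s4,s9,s14}.
Split {s3,s5,s8,s11} by δ(·,b) → {s3,s5} and {s8,s11}.
On input b, block {s4,s9,s14} splits into {s9,s14} and {s4}.
Stable partition: {s3,s5} | {s2,s7,s12} | {s1,s6} | {s9,s14} | {s8,s11} | {s4} — 6 equivalence classes.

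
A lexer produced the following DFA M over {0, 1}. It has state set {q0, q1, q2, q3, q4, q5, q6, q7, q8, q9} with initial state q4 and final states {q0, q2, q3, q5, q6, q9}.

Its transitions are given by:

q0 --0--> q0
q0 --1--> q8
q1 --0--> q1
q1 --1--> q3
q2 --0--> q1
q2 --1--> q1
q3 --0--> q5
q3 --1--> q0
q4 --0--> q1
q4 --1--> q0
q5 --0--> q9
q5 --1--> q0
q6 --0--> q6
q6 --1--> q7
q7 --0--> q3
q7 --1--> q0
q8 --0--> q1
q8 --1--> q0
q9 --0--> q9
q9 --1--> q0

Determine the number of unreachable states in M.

3

Starting at q4 and following transitions, the reachable set is {q0, q1, q3, q4, q5, q8, q9}. That leaves q2, q6, q7 unreachable — 3 in total.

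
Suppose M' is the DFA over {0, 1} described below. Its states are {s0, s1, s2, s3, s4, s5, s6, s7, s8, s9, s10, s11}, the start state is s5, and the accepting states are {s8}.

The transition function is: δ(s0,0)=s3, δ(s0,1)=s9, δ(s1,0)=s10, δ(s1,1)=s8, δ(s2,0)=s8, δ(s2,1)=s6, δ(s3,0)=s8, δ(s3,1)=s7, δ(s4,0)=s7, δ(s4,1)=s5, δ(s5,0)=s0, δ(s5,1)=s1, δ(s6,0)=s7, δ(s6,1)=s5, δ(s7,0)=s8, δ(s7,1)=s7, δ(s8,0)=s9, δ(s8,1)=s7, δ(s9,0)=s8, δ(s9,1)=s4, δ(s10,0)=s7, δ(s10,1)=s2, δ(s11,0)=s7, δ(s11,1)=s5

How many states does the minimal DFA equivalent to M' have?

7

States {s11} cannot be reached from the start state, so discard them.
Start with accepting vs non-accepting: {s8} | {s0,s1,s2,s3,s4,s5,s6,s7,s9,s10}.
On input 0, block {s0,s1,s2,s3,s4,s5,s6,s7,s9,s10} splits into {s0,s1,s4,s5,s6,s10} and {s2,s3,s7,s9}.
Refine {s0,s1,s4,s5,s6,s10} on symbol 0: members go to different blocks, giving {s0,s4,s6,s10} and {s1,s5}.
Split {s0,s4,s6,s10} by δ(·,1) → {s0,s10} and {s4,s6}.
Refine {s2,s3,s7,s9} on symbol 1: members go to different blocks, giving {s2,s9} and {s3,s7}.
Split {s1,s5} by δ(·,1) → {s1} and {s5}.
The partition is now stable with 7 blocks: {s8} | {s0,s10} | {s2,s9} | {s1} | {s4,s6} | {s3,s7} | {s5}.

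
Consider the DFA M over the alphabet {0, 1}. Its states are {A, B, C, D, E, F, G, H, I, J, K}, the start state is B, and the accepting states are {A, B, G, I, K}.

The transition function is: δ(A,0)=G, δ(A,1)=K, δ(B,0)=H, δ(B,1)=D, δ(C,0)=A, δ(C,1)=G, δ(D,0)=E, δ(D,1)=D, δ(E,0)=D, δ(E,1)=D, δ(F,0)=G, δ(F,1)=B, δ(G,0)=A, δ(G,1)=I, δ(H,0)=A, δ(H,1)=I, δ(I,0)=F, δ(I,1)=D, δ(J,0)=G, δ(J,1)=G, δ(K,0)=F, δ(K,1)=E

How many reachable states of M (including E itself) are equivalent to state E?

2

States {C,J} cannot be reached from the start state, so discard them.
Initial partition by acceptance: {A,B,G,I,K} | {D,E,F,H}.
Split {A,B,G,I,K} by δ(·,0) → {B,I,K} and {A,G}.
Split {D,E,F,H} by δ(·,0) → {D,E} and {F,H}.
Stable partition: {B,I,K} | {D,E} | {A,G} | {F,H} — 4 equivalence classes.
State E belongs to the block {D,E}, which has 2 states.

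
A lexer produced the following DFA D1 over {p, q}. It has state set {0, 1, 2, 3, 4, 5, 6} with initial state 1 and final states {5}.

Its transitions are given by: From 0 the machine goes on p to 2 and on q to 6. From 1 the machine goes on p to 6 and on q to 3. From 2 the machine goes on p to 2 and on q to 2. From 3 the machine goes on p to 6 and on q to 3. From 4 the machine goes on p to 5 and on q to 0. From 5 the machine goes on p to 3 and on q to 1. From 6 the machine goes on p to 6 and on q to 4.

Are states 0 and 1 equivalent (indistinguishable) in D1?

No

Start with accepting vs non-accepting: {5} | {0,1,2,3,4,6}.
On input p, block {0,1,2,3,4,6} splits into {0,1,2,3,6} and {4}.
On input q, block {0,1,2,3,6} splits into {0,1,2,3} and {6}.
On input p, block {0,1,2,3} splits into {0,2} and {1,3}.
On input q, block {0,2} splits into {0} and {2}.
No further refinement is possible. Final partition (6 blocks): {5} | {0} | {4} | {6} | {1,3} | {2}.
0 and 1 end up in different blocks, so they are distinguishable. For instance, the string 'pqp' is accepted from only 1.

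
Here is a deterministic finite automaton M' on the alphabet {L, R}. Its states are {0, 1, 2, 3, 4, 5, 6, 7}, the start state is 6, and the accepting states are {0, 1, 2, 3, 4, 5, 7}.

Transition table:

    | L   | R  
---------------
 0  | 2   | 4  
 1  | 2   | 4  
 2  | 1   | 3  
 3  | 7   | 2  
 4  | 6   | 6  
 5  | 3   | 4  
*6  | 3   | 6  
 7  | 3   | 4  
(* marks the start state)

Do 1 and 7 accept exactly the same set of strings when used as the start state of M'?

States {0,5} cannot be reached from the start state, so discard them.
Start with accepting vs non-accepting: {1,2,3,4,7} | {6}.
Refine {1,2,3,4,7} on symbol L: members go to different blocks, giving {1,2,3,7} and {4}.
Refine {1,2,3,7} on symbol R: members go to different blocks, giving {1,7} and {2,3}.
The partition is now stable with 4 blocks: {1,7} | {6} | {4} | {2,3}.
1 and 7 lie in the same block of the stable partition, so they are equivalent — no string distinguishes them.

Yes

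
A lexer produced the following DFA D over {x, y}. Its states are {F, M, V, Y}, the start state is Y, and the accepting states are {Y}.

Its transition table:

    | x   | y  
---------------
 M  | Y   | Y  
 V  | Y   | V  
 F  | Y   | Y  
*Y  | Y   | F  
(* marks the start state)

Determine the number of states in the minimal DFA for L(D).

First remove the unreachable states {M,V}; 2 states remain.
Initial partition by acceptance: {Y} | {F}.
The partition is now stable with 2 blocks: {Y} | {F}.

2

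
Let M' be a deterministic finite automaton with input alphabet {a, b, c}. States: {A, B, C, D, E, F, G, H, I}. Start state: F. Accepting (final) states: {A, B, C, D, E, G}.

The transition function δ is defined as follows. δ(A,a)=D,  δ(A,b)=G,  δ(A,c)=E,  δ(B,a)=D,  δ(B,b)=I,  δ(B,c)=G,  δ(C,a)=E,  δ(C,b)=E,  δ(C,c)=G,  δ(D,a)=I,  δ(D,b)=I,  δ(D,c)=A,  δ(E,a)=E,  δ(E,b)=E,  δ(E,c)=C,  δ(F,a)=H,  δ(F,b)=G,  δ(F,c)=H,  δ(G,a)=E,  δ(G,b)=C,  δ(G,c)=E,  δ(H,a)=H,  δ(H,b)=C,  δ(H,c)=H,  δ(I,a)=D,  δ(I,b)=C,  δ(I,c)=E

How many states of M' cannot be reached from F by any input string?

4

Starting at F and following transitions, the reachable set is {C, E, F, G, H}. That leaves A, B, D, I unreachable — 4 in total.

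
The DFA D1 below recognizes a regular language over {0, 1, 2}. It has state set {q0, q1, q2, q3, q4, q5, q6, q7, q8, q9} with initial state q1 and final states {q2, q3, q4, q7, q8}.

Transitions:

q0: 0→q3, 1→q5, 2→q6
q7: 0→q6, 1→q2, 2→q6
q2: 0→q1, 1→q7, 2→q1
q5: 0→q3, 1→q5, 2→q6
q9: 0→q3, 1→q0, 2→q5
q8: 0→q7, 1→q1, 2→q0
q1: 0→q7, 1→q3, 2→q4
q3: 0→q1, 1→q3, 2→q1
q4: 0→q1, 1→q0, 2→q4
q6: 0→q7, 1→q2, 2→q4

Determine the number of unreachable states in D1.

Starting at q1 and following transitions, the reachable set is {q0, q1, q2, q3, q4, q5, q6, q7}. That leaves q8, q9 unreachable — 2 in total.

2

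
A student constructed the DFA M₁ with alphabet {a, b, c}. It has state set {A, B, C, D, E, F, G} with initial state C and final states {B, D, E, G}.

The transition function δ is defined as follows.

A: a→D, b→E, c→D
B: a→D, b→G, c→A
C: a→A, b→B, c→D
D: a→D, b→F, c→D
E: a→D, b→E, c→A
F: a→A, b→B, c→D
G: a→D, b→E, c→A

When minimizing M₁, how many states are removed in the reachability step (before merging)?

0

Exploring from C, all states are eventually visited, so none are unreachable.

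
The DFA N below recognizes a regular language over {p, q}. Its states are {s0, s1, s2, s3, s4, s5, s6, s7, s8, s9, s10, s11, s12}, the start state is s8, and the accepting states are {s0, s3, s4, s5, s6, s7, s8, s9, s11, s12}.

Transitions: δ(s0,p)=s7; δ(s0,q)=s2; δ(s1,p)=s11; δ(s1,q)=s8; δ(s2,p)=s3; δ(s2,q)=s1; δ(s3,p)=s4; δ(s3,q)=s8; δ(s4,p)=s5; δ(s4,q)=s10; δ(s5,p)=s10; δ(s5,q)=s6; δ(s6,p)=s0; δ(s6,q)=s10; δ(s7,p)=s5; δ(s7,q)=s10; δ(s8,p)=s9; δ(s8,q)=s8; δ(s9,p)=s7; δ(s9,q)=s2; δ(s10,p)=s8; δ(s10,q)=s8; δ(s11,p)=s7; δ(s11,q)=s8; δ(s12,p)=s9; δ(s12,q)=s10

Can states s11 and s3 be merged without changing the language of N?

Yes

Reachable states from the start: {s0,s1,s2,s3,s4,s5,s6,s7,s8,s9,s10,s11}. Unreachable: {s12} — drop them.
Initial partition by acceptance: {s0,s3,s4,s5,s6,s7,s8,s9,s11} | {s1,s2,s10}.
On input p, block {s0,s3,s4,s5,s6,s7,s8,s9,s11} splits into {s0,s3,s4,s6,s7,s8,s9,s11} and {s5}.
Refine {s0,s3,s4,s6,s7,s8,s9,s11} on symbol p: members go to different blocks, giving {s0,s3,s6,s8,s9,s11} and {s4,s7}.
Refine {s0,s3,s6,s8,s9,s11} on symbol p: members go to different blocks, giving {s0,s3,s9,s11} and {s6,s8}.
Split {s0,s3,s9,s11} by δ(·,q) → {s0,s9} and {s3,s11}.
Split {s1,s2,s10} by δ(·,p) → {s1,s2} and {s10}.
Split {s1,s2} by δ(·,q) → {s1} and {s2}.
Refine {s6,s8} on symbol q: members go to different blocks, giving {s6} and {s8}.
No further refinement is possible. Final partition (9 blocks): {s0,s9} | {s1} | {s5} | {s4,s7} | {s6} | {s3,s11} | {s10} | {s2} | {s8}.
s11 and s3 lie in the same block of the stable partition, so they are equivalent — no string distinguishes them.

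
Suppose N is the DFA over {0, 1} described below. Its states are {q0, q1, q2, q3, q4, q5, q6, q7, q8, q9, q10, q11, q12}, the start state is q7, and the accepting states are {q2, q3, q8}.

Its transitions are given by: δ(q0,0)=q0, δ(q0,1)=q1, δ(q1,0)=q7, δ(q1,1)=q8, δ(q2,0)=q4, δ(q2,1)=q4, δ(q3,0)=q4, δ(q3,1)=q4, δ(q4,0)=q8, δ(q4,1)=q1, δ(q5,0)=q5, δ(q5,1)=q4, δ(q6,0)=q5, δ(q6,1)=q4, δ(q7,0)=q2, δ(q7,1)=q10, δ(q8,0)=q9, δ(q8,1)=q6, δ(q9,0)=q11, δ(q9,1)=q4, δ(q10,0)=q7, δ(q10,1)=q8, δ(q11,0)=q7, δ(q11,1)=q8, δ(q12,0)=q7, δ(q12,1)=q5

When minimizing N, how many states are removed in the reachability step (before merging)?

3

No path from q7 leads to q0, q3, q12; the other 10 states are all reachable.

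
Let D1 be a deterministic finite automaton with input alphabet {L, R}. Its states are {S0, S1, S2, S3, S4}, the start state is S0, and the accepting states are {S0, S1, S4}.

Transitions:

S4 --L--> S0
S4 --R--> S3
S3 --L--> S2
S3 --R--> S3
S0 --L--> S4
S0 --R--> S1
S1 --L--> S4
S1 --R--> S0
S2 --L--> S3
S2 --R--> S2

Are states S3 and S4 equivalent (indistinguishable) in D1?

No

Initial partition by acceptance: {S0,S1,S4} | {S2,S3}.
Refine {S0,S1,S4} on symbol R: members go to different blocks, giving {S0,S1} and {S4}.
The partition is now stable with 3 blocks: {S0,S1} | {S2,S3} | {S4}.
S3 and S4 end up in different blocks, so they are distinguishable. For instance, the string 'ε' is accepted from only S4.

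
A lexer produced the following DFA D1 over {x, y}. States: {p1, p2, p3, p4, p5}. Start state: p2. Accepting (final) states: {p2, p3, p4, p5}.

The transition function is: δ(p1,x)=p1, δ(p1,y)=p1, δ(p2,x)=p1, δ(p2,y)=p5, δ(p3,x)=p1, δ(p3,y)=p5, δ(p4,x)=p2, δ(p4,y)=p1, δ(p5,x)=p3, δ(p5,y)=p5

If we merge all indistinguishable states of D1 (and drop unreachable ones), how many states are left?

3

Reachable states from the start: {p1,p2,p3,p5}. Unreachable: {p4} — drop them.
Start with accepting vs non-accepting: {p2,p3,p5} | {p1}.
Split {p2,p3,p5} by δ(·,x) → {p2,p3} and {p5}.
No further refinement is possible. Final partition (3 blocks): {p2,p3} | {p1} | {p5}.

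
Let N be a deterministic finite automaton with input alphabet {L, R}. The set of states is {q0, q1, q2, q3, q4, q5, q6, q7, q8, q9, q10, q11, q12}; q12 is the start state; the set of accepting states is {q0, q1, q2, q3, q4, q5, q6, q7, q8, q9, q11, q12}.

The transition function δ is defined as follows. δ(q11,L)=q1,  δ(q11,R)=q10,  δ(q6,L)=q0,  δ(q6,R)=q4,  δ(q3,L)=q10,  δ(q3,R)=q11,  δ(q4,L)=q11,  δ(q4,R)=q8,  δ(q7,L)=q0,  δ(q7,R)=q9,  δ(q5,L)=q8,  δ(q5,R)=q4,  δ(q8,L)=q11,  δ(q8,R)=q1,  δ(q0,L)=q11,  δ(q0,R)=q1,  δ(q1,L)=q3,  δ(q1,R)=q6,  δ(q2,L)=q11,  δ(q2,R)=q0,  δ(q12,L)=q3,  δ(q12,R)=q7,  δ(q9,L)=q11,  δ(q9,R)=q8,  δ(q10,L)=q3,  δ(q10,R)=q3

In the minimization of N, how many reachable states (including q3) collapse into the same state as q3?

First remove the unreachable states {q2,q5}; 11 states remain.
Initial partition by acceptance: {q0,q1,q3,q4,q6,q7,q8,q9,q11,q12} | {q10}.
Refine {q0,q1,q3,q4,q6,q7,q8,q9,q11,q12} on symbol L: members go to different blocks, giving {q0,q1,q4,q6,q7,q8,q9,q11,q12} and {q3}.
On input L, block {q0,q1,q4,q6,q7,q8,q9,q11,q12} splits into {q0,q4,q6,q7,q8,q9,q11} and {q1,q12}.
Refine {q0,q4,q6,q7,q8,q9,q11} on symbol L: members go to different blocks, giving {q0,q4,q6,q7,q8,q9} and {q11}.
On input L, block {q0,q4,q6,q7,q8,q9} splits into {q0,q4,q8,q9} and {q6,q7}.
Split {q0,q4,q8,q9} by δ(·,R) → {q0,q8} and {q4,q9}.
The partition is now stable with 7 blocks: {q0,q8} | {q10} | {q3} | {q1,q12} | {q11} | {q6,q7} | {q4,q9}.
The equivalence class containing q3 is {q3}, of size 1.

1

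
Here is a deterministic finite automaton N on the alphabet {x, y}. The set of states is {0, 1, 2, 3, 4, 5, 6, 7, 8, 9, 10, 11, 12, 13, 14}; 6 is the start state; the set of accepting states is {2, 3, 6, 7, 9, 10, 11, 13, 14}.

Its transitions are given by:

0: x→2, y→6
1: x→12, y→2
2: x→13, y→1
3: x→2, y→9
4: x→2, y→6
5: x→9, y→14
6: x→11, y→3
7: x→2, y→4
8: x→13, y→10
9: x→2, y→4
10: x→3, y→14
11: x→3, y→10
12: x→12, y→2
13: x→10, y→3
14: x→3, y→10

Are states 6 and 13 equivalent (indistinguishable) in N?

Yes

Reachable states from the start: {1,2,3,4,6,9,10,11,12,13,14}. Unreachable: {0,5,7,8} — drop them.
Start with accepting vs non-accepting: {2,3,6,9,10,11,13,14} | {1,4,12}.
On input y, block {2,3,6,9,10,11,13,14} splits into {3,6,10,11,13,14} and {2,9}.
On input x, block {3,6,10,11,13,14} splits into {6,10,11,13,14} and {3}.
Refine {6,10,11,13,14} on symbol x: members go to different blocks, giving {10,11,14} and {6,13}.
Split {1,4,12} by δ(·,x) → {1,12} and {4}.
On input x, block {2,9} splits into {2} and {9}.
Stable partition: {10,11,14} | {1,12} | {2} | {3} | {6,13} | {4} | {9} — 7 equivalence classes.
6 and 13 lie in the same block of the stable partition, so they are equivalent — no string distinguishes them.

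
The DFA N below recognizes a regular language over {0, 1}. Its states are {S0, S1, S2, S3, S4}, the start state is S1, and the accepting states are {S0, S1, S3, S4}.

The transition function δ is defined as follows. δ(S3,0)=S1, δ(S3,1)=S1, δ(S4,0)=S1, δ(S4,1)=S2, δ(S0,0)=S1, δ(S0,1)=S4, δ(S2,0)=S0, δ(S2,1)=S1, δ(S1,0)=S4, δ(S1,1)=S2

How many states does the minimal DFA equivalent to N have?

3

First remove the unreachable states {S3}; 4 states remain.
Initial partition by acceptance: {S0,S1,S4} | {S2}.
Refine {S0,S1,S4} on symbol 1: members go to different blocks, giving {S1,S4} and {S0}.
The partition is now stable with 3 blocks: {S1,S4} | {S2} | {S0}.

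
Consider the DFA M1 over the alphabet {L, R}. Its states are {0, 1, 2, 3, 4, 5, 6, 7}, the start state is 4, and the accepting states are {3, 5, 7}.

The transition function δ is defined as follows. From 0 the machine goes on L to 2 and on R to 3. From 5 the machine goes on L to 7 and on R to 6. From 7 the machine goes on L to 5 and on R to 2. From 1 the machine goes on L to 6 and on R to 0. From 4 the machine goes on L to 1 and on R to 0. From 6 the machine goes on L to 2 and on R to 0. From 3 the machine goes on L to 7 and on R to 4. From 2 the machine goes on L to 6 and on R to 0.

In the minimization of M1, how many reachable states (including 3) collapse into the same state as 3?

All states are reachable from the start state.
Initial partition by acceptance: {3,5,7} | {0,1,2,4,6}.
Split {0,1,2,4,6} by δ(·,R) → {1,2,4,6} and {0}.
Stable partition: {3,5,7} | {1,2,4,6} | {0} — 3 equivalence classes.
The equivalence class containing 3 is {3,5,7}, of size 3.

3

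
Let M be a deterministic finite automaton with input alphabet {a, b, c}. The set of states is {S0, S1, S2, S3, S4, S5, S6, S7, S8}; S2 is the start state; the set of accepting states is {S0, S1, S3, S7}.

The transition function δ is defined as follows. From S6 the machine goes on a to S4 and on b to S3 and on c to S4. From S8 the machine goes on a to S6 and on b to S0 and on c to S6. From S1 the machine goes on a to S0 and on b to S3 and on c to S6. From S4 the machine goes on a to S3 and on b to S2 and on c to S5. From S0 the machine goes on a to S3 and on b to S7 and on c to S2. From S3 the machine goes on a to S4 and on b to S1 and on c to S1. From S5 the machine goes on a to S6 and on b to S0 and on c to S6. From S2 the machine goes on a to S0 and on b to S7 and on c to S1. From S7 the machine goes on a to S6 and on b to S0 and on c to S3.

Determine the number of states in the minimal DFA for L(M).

Reachable states from the start: {S0,S1,S2,S3,S4,S5,S6,S7}. Unreachable: {S8} — drop them.
P0 = {S0,S1,S3,S7} | {S2,S4,S5,S6}.
Refine {S0,S1,S3,S7} on symbol a: members go to different blocks, giving {S0,S1} and {S3,S7}.
Refine {S0,S1} on symbol a: members go to different blocks, giving {S0} and {S1}.
Split {S2,S4,S5,S6} by δ(·,a) → {S5,S6} and {S2} and {S4}.
Split {S5,S6} by δ(·,a) → {S5} and {S6}.
Split {S3,S7} by δ(·,a) → {S3} and {S7}.
No further refinement is possible. Final partition (8 blocks): {S0} | {S5} | {S3} | {S1} | {S2} | {S4} | {S6} | {S7}.

8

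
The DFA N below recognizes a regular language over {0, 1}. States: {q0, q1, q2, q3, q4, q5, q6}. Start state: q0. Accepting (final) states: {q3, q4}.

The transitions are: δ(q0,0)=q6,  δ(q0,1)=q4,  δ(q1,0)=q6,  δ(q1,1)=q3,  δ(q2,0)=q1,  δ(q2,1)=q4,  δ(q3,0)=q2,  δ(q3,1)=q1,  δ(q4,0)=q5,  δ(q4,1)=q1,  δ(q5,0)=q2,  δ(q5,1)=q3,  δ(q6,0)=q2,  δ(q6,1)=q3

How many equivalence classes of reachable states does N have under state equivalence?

2

Every state is reachable, so we keep all 7.
P0 = {q3,q4} | {q0,q1,q2,q5,q6}.
No further refinement is possible. Final partition (2 blocks): {q3,q4} | {q0,q1,q2,q5,q6}.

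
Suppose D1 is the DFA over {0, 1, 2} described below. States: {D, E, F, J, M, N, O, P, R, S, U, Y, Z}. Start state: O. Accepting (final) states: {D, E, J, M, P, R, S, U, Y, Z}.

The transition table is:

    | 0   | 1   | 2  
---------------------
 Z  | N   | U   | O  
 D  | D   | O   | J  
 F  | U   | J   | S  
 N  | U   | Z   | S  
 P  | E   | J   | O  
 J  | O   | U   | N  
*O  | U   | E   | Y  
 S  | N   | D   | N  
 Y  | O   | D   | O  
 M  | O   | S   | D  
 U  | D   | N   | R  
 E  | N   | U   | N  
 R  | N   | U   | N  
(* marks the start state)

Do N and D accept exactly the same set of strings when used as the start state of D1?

Reachable states from the start: {D,E,J,N,O,R,S,U,Y,Z}. Unreachable: {F,M,P} — drop them.
Start with accepting vs non-accepting: {D,E,J,R,S,U,Y,Z} | {N,O}.
Refine {D,E,J,R,S,U,Y,Z} on symbol 0: members go to different blocks, giving {E,J,R,S,Y,Z} and {D,U}.
The partition is now stable with 3 blocks: {E,J,R,S,Y,Z} | {N,O} | {D,U}.
N and D end up in different blocks, so they are distinguishable. For instance, the string 'ε' is accepted from only D.

No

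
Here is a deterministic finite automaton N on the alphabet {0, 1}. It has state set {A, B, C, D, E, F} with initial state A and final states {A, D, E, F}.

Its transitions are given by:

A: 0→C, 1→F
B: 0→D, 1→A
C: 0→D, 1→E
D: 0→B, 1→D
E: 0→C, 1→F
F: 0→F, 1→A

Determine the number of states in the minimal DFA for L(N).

All states are reachable from the start state.
Start with accepting vs non-accepting: {A,D,E,F} | {B,C}.
Split {A,D,E,F} by δ(·,0) → {A,D,E} and {F}.
On input 1, block {A,D,E} splits into {A,E} and {D}.
The partition is now stable with 4 blocks: {A,E} | {B,C} | {F} | {D}.

4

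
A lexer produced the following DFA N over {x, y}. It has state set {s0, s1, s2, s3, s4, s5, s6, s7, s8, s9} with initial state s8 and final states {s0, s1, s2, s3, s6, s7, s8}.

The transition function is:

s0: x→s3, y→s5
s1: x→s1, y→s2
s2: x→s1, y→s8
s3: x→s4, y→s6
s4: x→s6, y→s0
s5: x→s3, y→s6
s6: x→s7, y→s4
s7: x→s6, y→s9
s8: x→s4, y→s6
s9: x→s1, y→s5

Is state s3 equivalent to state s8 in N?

Every state is reachable, so we keep all 10.
Start with accepting vs non-accepting: {s0,s1,s2,s3,s6,s7,s8} | {s4,s5,s9}.
Split {s0,s1,s2,s3,s6,s7,s8} by δ(·,x) → {s0,s1,s2,s6,s7} and {s3,s8}.
Split {s0,s1,s2,s6,s7} by δ(·,x) → {s1,s2,s6,s7} and {s0}.
Refine {s1,s2,s6,s7} on symbol y: members go to different blocks, giving {s6,s7} and {s1} and {s2}.
Refine {s4,s5,s9} on symbol x: members go to different blocks, giving {s4} and {s5} and {s9}.
Refine {s6,s7} on symbol y: members go to different blocks, giving {s6} and {s7}.
No further refinement is possible. Final partition (9 blocks): {s6} | {s4} | {s3,s8} | {s0} | {s1} | {s2} | {s5} | {s9} | {s7}.
s3 and s8 lie in the same block of the stable partition, so they are equivalent — no string distinguishes them.

Yes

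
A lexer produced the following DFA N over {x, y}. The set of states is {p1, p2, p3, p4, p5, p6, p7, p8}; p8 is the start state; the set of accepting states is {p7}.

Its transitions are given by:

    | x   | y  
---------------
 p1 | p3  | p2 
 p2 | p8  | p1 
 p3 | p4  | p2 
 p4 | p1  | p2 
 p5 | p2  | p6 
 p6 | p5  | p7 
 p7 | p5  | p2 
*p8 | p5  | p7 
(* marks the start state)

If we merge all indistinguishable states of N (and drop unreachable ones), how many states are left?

5

All states are reachable from the start state.
P0 = {p7} | {p1,p2,p3,p4,p5,p6,p8}.
On input y, block {p1,p2,p3,p4,p5,p6,p8} splits into {p1,p2,p3,p4,p5} and {p6,p8}.
Refine {p1,p2,p3,p4,p5} on symbol x: members go to different blocks, giving {p1,p3,p4,p5} and {p2}.
On input x, block {p1,p3,p4,p5} splits into {p1,p3,p4} and {p5}.
No further refinement is possible. Final partition (5 blocks): {p7} | {p1,p3,p4} | {p6,p8} | {p2} | {p5}.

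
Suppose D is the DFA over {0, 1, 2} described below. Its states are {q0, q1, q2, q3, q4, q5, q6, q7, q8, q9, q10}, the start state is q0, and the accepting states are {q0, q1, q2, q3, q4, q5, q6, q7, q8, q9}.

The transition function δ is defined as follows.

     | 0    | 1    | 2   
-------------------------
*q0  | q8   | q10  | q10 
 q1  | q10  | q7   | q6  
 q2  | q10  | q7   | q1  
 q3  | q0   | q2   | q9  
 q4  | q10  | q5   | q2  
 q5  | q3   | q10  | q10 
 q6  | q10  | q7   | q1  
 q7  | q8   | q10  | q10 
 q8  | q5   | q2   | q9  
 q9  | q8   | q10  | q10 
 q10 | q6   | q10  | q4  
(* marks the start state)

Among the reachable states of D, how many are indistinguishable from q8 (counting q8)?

2

All states are reachable from the start state.
Start with accepting vs non-accepting: {q0,q1,q2,q3,q4,q5,q6,q7,q8,q9} | {q10}.
Refine {q0,q1,q2,q3,q4,q5,q6,q7,q8,q9} on symbol 0: members go to different blocks, giving {q0,q3,q5,q7,q8,q9} and {q1,q2,q4,q6}.
Refine {q0,q3,q5,q7,q8,q9} on symbol 1: members go to different blocks, giving {q0,q5,q7,q9} and {q3,q8}.
No further refinement is possible. Final partition (4 blocks): {q0,q5,q7,q9} | {q10} | {q1,q2,q4,q6} | {q3,q8}.
State q8 belongs to the block {q3,q8}, which has 2 states.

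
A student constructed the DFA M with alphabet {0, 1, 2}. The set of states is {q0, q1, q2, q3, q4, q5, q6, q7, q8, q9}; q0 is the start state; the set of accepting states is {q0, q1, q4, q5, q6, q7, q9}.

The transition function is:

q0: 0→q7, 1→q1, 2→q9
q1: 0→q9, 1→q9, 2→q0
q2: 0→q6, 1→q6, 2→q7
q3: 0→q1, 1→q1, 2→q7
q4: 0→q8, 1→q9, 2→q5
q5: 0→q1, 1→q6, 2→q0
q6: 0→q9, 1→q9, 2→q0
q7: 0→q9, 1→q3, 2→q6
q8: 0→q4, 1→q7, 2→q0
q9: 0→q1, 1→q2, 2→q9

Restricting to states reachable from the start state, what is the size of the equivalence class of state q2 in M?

Reachable states from the start: {q0,q1,q2,q3,q6,q7,q9}. Unreachable: {q4,q5,q8} — drop them.
Start with accepting vs non-accepting: {q0,q1,q6,q7,q9} | {q2,q3}.
Refine {q0,q1,q6,q7,q9} on symbol 1: members go to different blocks, giving {q0,q1,q6} and {q7,q9}.
Split {q0,q1,q6} by δ(·,1) → {q1,q6} and {q0}.
Split {q7,q9} by δ(·,0) → {q7} and {q9}.
No further refinement is possible. Final partition (5 blocks): {q1,q6} | {q2,q3} | {q7} | {q0} | {q9}.
State q2 belongs to the block {q2,q3}, which has 2 states.

2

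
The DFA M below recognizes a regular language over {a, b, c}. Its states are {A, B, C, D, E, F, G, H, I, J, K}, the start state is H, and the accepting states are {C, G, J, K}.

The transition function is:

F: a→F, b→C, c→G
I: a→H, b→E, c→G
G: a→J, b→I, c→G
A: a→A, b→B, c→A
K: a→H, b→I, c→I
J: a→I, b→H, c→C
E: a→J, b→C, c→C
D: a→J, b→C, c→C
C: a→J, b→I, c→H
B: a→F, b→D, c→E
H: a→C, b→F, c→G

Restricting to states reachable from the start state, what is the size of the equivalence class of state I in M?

States {A,B,D,K} cannot be reached from the start state, so discard them.
Start with accepting vs non-accepting: {C,G,J} | {E,F,H,I}.
On input a, block {C,G,J} splits into {C,G} and {J}.
On input c, block {C,G} splits into {C} and {G}.
Refine {E,F,H,I} on symbol a: members go to different blocks, giving {F,I} and {E} and {H}.
Refine {F,I} on symbol a: members go to different blocks, giving {F} and {I}.
No further refinement is possible. Final partition (7 blocks): {C} | {F} | {J} | {G} | {E} | {H} | {I}.
State I belongs to the block {I}, which has 1 states.

1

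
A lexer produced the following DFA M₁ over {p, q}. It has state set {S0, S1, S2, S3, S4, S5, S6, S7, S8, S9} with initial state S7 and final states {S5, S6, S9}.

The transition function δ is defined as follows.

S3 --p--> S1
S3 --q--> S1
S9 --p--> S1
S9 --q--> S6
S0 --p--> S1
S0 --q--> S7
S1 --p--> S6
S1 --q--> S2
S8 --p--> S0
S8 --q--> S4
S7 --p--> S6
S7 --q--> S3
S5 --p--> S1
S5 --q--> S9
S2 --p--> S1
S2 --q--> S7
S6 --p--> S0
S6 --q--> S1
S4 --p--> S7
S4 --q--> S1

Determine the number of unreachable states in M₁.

4

Starting at S7 and following transitions, the reachable set is {S0, S1, S2, S3, S6, S7}. That leaves S4, S5, S8, S9 unreachable — 4 in total.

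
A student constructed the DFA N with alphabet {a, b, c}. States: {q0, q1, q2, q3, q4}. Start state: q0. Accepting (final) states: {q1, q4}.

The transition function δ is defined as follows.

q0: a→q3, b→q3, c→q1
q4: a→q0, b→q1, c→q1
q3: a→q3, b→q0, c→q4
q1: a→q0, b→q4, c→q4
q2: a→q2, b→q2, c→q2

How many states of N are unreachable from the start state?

1

BFS from q0 reaches {q0, q1, q3, q4}; the 1 state(s) q2 are never visited.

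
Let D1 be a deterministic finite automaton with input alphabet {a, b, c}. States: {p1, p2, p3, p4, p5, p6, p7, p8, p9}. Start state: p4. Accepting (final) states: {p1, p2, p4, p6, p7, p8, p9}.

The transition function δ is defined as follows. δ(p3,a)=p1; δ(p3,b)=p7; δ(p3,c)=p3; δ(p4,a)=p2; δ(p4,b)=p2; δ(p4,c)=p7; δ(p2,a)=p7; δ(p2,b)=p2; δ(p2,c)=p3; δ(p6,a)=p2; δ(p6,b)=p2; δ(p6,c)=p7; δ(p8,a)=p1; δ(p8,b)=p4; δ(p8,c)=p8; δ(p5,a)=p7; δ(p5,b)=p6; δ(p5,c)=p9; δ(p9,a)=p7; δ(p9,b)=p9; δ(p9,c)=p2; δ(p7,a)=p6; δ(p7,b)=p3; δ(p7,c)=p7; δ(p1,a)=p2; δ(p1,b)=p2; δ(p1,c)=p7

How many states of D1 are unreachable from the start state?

3

No path from p4 leads to p5, p8, p9; the other 6 states are all reachable.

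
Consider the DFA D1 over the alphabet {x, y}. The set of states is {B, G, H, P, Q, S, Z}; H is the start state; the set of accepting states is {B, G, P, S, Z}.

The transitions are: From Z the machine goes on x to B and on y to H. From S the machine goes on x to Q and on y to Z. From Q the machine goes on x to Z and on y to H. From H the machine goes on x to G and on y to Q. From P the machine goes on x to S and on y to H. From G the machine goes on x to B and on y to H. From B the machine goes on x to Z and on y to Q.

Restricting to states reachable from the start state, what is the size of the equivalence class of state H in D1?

Reachable states from the start: {B,G,H,Q,Z}. Unreachable: {P,S} — drop them.
P0 = {B,G,Z} | {H,Q}.
The partition is now stable with 2 blocks: {B,G,Z} | {H,Q}.
The equivalence class containing H is {H,Q}, of size 2.

2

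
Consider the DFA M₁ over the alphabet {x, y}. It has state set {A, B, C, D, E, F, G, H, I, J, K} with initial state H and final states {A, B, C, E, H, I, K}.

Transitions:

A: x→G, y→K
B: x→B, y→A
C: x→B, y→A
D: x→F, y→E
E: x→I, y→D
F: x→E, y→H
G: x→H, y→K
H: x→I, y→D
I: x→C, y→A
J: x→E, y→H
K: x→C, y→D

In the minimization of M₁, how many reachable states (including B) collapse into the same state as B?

3

States {J} cannot be reached from the start state, so discard them.
Start with accepting vs non-accepting: {A,B,C,E,H,I,K} | {D,F,G}.
On input x, block {A,B,C,E,H,I,K} splits into {B,C,E,H,I,K} and {A}.
On input y, block {B,C,E,H,I,K} splits into {B,C,I} and {E,H,K}.
Split {D,F,G} by δ(·,x) → {F,G} and {D}.
Stable partition: {B,C,I} | {F,G} | {A} | {E,H,K} | {D} — 5 equivalence classes.
State B belongs to the block {B,C,I}, which has 3 states.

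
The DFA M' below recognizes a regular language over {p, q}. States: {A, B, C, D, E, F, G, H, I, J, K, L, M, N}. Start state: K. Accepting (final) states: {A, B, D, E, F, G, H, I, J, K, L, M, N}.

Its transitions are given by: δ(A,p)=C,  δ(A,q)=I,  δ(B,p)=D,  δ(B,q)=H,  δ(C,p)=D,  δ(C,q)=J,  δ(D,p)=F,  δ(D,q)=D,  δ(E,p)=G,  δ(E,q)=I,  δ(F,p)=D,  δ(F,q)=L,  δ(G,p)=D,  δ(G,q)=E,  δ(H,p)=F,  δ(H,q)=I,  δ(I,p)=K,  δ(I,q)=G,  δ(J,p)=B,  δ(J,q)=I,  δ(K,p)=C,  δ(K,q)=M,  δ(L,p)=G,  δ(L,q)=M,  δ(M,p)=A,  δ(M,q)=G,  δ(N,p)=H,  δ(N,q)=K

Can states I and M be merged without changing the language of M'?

Yes

States {N} cannot be reached from the start state, so discard them.
P0 = {A,B,D,E,F,G,H,I,J,K,L,M} | {C}.
Refine {A,B,D,E,F,G,H,I,J,K,L,M} on symbol p: members go to different blocks, giving {B,D,E,F,G,H,I,J,L,M} and {A,K}.
Split {B,D,E,F,G,H,I,J,L,M} by δ(·,p) → {B,D,E,F,G,H,J,L} and {I,M}.
On input q, block {B,D,E,F,G,H,J,L} splits into {B,D,F,G} and {E,H,J,L}.
Split {B,D,F,G} by δ(·,q) → {B,F,G} and {D}.
The partition is now stable with 6 blocks: {B,F,G} | {C} | {A,K} | {I,M} | {E,H,J,L} | {D}.
I and M lie in the same block of the stable partition, so they are equivalent — no string distinguishes them.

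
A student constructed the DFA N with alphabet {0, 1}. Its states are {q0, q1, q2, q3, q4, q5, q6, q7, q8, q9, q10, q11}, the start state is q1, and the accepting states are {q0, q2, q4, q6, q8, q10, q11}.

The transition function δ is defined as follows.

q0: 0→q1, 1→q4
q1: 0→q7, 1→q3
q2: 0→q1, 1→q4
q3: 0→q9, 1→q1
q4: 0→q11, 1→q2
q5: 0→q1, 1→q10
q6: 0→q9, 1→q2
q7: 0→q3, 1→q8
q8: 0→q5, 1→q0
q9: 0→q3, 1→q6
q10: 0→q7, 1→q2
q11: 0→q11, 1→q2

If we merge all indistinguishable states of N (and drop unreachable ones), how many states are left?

P0 = {q0,q2,q4,q6,q8,q10,q11} | {q1,q3,q5,q7,q9}.
Refine {q0,q2,q4,q6,q8,q10,q11} on symbol 0: members go to different blocks, giving {q0,q2,q6,q8,q10} and {q4,q11}.
Split {q0,q2,q6,q8,q10} by δ(·,1) → {q6,q8,q10} and {q0,q2}.
Refine {q1,q3,q5,q7,q9} on symbol 1: members go to different blocks, giving {q5,q7,q9} and {q1,q3}.
Stable partition: {q6,q8,q10} | {q5,q7,q9} | {q4,q11} | {q0,q2} | {q1,q3} — 5 equivalence classes.

5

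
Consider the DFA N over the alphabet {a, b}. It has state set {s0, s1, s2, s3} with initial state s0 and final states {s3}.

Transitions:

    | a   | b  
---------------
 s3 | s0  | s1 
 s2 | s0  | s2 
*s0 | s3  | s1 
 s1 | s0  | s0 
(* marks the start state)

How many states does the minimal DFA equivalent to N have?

Reachable states from the start: {s0,s1,s3}. Unreachable: {s2} — drop them.
Start with accepting vs non-accepting: {s3} | {s0,s1}.
Refine {s0,s1} on symbol a: members go to different blocks, giving {s0} and {s1}.
The partition is now stable with 3 blocks: {s3} | {s0} | {s1}.

3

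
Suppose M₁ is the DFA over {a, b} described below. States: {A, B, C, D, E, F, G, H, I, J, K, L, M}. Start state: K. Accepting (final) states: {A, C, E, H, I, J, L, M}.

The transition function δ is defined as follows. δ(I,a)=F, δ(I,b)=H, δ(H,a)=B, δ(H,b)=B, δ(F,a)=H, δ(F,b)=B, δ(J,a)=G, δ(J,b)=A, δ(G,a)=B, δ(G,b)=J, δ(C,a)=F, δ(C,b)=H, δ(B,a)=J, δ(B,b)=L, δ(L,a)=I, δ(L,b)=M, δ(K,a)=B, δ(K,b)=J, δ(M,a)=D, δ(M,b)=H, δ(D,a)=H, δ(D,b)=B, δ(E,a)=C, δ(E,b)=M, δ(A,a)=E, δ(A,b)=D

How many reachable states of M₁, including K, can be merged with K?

2

All states are reachable from the start state.
Initial partition by acceptance: {A,C,E,H,I,J,L,M} | {B,D,F,G,K}.
Split {A,C,E,H,I,J,L,M} by δ(·,a) → {C,H,I,J,M} and {A,E,L}.
Split {C,H,I,J,M} by δ(·,b) → {C,I,M} and {H} and {J}.
Split {B,D,F,G,K} by δ(·,a) → {D,F} and {G,K} and {B}.
On input a, block {A,E,L} splits into {E,L} and {A}.
Stable partition: {C,I,M} | {D,F} | {E,L} | {H} | {J} | {G,K} | {B} | {A} — 8 equivalence classes.
State K belongs to the block {G,K}, which has 2 states.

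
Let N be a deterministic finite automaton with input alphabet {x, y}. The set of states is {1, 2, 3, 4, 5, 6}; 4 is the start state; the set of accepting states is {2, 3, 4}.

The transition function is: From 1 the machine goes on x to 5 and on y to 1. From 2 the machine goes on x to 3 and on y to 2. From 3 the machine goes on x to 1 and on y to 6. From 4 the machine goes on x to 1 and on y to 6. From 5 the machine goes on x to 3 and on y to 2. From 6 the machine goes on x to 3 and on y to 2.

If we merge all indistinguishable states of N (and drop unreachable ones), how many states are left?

4

Every state is reachable, so we keep all 6.
P0 = {2,3,4} | {1,5,6}.
On input x, block {2,3,4} splits into {3,4} and {2}.
On input x, block {1,5,6} splits into {5,6} and {1}.
No further refinement is possible. Final partition (4 blocks): {3,4} | {5,6} | {2} | {1}.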